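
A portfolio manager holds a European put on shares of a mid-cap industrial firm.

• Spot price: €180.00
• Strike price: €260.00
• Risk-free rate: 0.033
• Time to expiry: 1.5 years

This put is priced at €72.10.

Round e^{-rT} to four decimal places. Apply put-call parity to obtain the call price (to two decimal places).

exp(−rT) = exp(−0.033·1.5) = 0.9517
Put-call parity: C − P = S − K·e^(−rT) = 180 − 260·0.9517 = 180 − 247.4420 = -67.4420
C = P + (C − P) = 72.10 + (-67.4420) = 4.6580

€4.66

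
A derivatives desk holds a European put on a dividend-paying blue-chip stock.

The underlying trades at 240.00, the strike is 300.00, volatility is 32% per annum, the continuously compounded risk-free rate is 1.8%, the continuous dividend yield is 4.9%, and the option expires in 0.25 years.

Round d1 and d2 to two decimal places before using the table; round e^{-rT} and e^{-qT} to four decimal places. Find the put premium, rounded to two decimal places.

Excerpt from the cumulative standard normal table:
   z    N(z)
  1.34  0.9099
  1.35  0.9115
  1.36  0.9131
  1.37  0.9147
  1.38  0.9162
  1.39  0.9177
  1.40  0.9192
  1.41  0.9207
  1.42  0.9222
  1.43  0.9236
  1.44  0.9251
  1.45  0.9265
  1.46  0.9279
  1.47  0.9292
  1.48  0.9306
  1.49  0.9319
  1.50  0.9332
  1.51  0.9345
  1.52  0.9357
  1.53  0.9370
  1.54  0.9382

62.98

T = 0.25;  σ√T = 0.1600
ln(S/K) + (r − q + σ²/2)T = ln(240/300) + (0.018 − 0.049 + 0.32²/2)·0.25 = -0.2231 + 0.0050 = -0.2181
d₁ = -0.2181 / 0.1600 = -1.3631 ⇒ -1.36
d₂ = d₁ − σ√T = -1.3631 − 0.1600 = -1.5231 ⇒ -1.52
e^(−qT) = e^(−0.049·0.25) = 0.9878;  e^(−rT) = e^(−0.018·0.25) = 0.9955
P = 300·0.9955·N(1.52) − 240·0.9878·N(1.36) = 300·0.9955·0.9357 − 240·0.9878·0.9131 = 279.4468 − 216.4704 = 62.9764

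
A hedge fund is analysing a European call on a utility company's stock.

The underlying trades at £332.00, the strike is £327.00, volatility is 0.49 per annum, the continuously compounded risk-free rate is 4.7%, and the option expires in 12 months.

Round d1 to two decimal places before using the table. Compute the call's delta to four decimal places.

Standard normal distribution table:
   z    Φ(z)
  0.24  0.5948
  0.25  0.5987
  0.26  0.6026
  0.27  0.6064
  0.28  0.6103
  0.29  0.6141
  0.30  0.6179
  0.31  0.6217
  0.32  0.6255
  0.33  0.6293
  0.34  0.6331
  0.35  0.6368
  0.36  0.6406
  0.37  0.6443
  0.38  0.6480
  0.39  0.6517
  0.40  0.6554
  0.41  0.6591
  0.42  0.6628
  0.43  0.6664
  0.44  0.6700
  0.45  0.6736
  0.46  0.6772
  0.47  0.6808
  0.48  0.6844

σ√T = 0.49·√1 = 0.4900
d₁ = [ln(332/327) + (0.047 + ½·0.49²)·1] / (σ√T) = (0.0152 + 0.1670) / 0.4900 = 0.3719 → 0.37
N(d₁) = N(0.37) = 0.6443
Δ_call = N(d₁) = 0.6443

0.6443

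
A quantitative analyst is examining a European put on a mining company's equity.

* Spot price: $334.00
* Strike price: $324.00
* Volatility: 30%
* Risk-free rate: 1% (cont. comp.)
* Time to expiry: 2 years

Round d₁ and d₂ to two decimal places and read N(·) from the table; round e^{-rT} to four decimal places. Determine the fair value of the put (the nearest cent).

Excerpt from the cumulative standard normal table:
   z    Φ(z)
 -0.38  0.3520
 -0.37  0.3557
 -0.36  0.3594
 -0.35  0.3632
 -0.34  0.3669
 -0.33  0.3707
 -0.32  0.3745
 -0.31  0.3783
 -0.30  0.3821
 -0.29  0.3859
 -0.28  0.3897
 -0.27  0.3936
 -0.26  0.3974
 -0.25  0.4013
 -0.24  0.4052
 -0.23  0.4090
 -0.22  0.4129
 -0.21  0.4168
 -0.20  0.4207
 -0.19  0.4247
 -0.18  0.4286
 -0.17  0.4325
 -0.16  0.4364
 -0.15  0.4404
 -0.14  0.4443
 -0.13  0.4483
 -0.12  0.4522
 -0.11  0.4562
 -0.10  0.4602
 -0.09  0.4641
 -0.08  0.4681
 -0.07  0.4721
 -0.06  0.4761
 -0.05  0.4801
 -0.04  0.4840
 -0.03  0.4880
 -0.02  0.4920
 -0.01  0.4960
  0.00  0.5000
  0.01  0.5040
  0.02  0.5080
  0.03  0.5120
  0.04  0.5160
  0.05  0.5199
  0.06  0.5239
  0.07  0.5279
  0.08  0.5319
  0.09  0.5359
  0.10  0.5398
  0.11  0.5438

$46.38

T = 2;  σ√T = 0.4243
d₁ = [ln(334/324) + (0.01 + ½·0.3²)·2] / (σ√T) = (0.0304 + 0.1100) / 0.4243 = 0.3309 → 0.33
d₂ = 0.3309 − 0.4243 = -0.0933 → -0.09
e^(−rT) = e^(−0.01·2) = 0.9802
P = 324·0.9802·N(0.09) − 334·N(-0.33) = 324·0.9802·0.5359 − 334·0.3707 = 170.1937 − 123.8138 = 46.3799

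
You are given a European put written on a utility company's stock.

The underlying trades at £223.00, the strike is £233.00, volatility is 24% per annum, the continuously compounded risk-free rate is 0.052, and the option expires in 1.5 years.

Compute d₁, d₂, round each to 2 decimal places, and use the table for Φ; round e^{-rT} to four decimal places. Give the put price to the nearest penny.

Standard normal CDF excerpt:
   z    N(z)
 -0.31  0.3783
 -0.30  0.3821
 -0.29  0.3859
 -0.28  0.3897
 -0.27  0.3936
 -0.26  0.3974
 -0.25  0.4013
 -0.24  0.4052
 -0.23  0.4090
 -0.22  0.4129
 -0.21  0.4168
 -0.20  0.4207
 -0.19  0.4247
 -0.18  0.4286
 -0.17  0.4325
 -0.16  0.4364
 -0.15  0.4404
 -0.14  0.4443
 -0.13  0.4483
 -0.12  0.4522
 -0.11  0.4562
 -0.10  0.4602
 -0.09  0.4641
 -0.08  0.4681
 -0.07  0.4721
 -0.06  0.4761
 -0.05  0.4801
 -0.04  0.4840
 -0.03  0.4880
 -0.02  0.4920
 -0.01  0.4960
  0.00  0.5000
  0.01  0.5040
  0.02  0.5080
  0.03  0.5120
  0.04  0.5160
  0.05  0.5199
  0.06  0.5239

σ√T = 0.24·√1.5 = 0.2939
d₁ = [ln(223/233) + (0.052 + ½·0.24²)·1.5] / (σ√T) = (-0.0439 + 0.1212) / 0.2939 = 0.2631 ≈ 0.26
d₂ = 0.2631 − 0.2939 = -0.0308 ≈ -0.03
exp(−rT) = exp(−0.052·1.5) = 0.9250
N(−d₂) = N(0.03) = 0.5120;  N(−d₁) = N(-0.26) = 0.3974
P = 233·0.9250·0.5120 − 223·0.3974 = 110.3488 − 88.6202 = 21.7286

£21.73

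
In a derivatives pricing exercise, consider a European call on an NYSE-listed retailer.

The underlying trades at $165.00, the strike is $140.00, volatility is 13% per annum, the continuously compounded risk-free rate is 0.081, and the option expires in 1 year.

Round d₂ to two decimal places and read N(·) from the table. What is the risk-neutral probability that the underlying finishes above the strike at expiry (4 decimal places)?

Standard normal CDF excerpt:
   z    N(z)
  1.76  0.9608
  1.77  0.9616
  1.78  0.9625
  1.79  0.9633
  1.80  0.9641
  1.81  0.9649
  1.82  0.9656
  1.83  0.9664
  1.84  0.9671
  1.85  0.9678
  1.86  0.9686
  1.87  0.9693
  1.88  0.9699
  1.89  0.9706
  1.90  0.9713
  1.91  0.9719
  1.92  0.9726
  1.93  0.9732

0.9656

T = 1;  σ√T = 0.1300
d₁ = [ln(165/140) + (0.081 + ½·0.13²)·1] / (σ√T) = (0.1643 + 0.0895) / 0.1300 = 1.9519 → 1.95
d₂ = 1.9519 − 0.1300 = 1.8219 → 1.82
Risk-neutral Pr[S_T > K] = N(d₂) = N(1.82) = 0.9656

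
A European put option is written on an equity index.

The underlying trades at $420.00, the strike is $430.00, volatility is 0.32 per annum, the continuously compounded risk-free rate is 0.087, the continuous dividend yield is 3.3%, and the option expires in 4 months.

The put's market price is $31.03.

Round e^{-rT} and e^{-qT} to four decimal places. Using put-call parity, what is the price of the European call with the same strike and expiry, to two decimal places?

exp(−qT) = exp(−0.033·0.3333) = 0.9891;  exp(−rT) = exp(−0.087·0.3333) = 0.9714
Put-call parity: C − P = S·e^(−qT) − K·e^(−rT) = 420·0.9891 − 430·0.9714 = 415.4220 − 417.7020 = -2.2800
C = P + (C − P) = 31.03 + (-2.2800) = 28.7500

$28.75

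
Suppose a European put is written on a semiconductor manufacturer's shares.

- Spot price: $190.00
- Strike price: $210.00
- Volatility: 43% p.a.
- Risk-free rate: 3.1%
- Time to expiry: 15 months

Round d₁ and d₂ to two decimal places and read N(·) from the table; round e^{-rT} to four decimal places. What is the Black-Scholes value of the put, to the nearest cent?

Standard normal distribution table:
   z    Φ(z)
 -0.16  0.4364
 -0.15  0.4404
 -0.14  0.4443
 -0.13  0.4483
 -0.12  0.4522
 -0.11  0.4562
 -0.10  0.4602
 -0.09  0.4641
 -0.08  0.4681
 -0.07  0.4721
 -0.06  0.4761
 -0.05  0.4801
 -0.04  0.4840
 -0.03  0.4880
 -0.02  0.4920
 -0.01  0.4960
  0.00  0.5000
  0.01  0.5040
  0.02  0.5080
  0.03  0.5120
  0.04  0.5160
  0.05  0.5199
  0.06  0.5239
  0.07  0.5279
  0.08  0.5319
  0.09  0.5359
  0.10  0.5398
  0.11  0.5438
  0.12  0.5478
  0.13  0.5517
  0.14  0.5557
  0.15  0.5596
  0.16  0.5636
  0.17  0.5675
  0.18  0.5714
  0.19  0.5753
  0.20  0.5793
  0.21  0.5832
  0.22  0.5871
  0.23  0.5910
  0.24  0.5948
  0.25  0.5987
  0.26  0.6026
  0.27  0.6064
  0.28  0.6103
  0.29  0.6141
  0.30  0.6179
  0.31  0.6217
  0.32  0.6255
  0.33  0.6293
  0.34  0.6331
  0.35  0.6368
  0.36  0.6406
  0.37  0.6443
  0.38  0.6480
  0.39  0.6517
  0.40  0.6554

$43.48

σ√T = 0.43·√1.25 = 0.4808
d₁ = [ln(190/210) + (0.031 + 0.43²/2)·1.25] / 0.4808 = [-0.1001 + 0.1543] / 0.4808 = 0.1128 ≈ 0.11
d₂ = d₁ − σ√T = 0.1128 − 0.4808 = -0.3680 ≈ -0.37
e^(−rT) = e^(−0.031·1.25) = 0.9620
P = 210·0.9620·N(0.37) − 190·N(-0.11) = 210·0.9620·0.6443 − 190·0.4562 = 130.1615 − 86.6780 = 43.4835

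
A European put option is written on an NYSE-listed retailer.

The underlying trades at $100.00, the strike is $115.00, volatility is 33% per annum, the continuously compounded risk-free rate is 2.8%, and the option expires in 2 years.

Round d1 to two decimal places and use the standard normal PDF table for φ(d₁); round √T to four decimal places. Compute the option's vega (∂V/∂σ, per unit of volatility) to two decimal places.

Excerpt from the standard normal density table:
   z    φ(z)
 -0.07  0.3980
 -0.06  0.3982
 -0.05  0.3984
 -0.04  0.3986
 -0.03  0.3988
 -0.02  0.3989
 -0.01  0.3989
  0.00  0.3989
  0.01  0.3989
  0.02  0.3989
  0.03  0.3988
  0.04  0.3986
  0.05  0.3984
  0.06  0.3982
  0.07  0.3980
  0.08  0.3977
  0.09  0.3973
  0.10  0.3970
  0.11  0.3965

56.34

σ√T = 0.33·√2 = 0.4667
d₁ = [ln(100/115) + (0.028 + ½·0.33²)·2] / (σ√T) = (-0.1398 + 0.1649) / 0.4667 = 0.0539 which rounds to 0.05
√T = √2 = 1.4142
φ(d₁) = φ(0.05) = 0.3984
vega = S·φ(d₁)·√T = 100·0.3984·1.4142 = 56.3417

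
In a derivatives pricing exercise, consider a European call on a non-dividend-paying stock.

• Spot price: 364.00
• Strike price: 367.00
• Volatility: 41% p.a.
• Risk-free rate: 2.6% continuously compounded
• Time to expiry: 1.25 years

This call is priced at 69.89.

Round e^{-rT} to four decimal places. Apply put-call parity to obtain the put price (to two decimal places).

61.15

exp(−rT) = exp(−0.026·1.25) = 0.9680
Put-call parity: C − P = S − K·e^(−rT) = 364 − 367·0.9680 = 364 − 355.2560 = 8.7440
P = C − (C − P) = 69.89 − (8.7440) = 61.1460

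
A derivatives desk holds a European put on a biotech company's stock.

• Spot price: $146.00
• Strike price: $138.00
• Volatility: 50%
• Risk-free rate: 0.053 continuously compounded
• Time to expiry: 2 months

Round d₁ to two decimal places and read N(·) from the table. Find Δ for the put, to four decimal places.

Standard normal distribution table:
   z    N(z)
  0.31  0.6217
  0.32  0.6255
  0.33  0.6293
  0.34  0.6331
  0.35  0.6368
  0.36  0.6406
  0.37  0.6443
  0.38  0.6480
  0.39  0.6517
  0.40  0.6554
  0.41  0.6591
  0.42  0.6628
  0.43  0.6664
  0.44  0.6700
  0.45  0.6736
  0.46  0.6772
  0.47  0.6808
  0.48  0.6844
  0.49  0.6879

σ√T = 0.5·√0.1667 = 0.2041
ln(S/K) + (r + σ²/2)T = ln(146/138) + (0.053 + 0.5²/2)·0.1667 = 0.0564 + 0.0297 = 0.0860
d₁ = 0.0860 / 0.2041 = 0.4214 which rounds to 0.42
N(d₁) = N(0.42) = 0.6628
Δ_put = N(d₁) − 1 = 0.6628 − 1 = -0.3372

-0.3372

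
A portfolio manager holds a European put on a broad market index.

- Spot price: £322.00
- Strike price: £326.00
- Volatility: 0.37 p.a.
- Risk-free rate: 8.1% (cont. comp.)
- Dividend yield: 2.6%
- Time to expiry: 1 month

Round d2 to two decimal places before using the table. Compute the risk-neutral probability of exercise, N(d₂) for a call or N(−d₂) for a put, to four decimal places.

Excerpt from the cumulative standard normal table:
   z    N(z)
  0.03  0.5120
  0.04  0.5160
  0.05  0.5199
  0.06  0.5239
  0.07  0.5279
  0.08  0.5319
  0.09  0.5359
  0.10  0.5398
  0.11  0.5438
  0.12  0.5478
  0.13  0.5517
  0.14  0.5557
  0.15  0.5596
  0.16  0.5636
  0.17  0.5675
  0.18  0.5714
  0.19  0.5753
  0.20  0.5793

T = 0.08333;  σ√T = 0.1068
d₁ = [ln(322/326) + (0.081 − 0.026 + 0.37²/2)·0.08333] / 0.1068 = [-0.0123 + 0.0103] / 0.1068 = -0.0193 ≈ -0.02
d₂ = d₁ − σ√T = -0.0193 − 0.1068 = -0.1261 ≈ -0.13
Pr(exercise) under Q = N(−d₂) = N(0.13) = 0.5517

0.5517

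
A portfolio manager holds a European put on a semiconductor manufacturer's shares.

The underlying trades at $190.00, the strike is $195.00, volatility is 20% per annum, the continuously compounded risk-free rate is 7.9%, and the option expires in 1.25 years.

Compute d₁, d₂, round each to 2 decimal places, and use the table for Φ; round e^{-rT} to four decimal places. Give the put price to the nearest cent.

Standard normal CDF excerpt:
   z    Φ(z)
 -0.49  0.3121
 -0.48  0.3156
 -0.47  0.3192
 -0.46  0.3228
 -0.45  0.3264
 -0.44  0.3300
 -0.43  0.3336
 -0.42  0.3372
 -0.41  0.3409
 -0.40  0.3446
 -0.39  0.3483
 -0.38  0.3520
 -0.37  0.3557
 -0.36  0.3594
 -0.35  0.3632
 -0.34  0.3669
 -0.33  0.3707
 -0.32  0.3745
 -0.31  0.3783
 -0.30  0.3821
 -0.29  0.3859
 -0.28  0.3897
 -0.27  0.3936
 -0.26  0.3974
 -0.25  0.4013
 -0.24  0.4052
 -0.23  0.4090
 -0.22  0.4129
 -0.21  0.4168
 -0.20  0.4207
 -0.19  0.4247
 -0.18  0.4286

σ√T = 0.2 × 1.1180 = 0.2236
d₁ = [ln(190/195) + (0.079 + 0.2²/2)·1.25] / 0.2236 = [-0.0260 + 0.1237] / 0.2236 = 0.4373 ⇒ 0.44
d₂ = d₁ − σ√T = 0.4373 − 0.2236 = 0.2137 ⇒ 0.21
e^(−rT) = e^(−0.079·1.25) = 0.9060
N(−d₂) = N(-0.21) = 0.4168;  N(−d₁) = N(-0.44) = 0.3300
P = 195·0.9060·0.4168 − 190·0.3300 = 73.6361 − 62.7000 = 10.9361

$10.94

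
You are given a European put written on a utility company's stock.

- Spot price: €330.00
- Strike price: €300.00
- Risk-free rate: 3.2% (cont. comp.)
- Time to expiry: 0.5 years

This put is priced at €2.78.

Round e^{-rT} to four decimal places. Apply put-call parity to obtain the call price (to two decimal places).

€37.55

exp(−rT) = exp(−0.032·0.5) = 0.9841
Put-call parity: C − P = S − K·e^(−rT) = 330 − 300·0.9841 = 330 − 295.2300 = 34.7700
C = P + (C − P) = 2.78 + (34.7700) = 37.5500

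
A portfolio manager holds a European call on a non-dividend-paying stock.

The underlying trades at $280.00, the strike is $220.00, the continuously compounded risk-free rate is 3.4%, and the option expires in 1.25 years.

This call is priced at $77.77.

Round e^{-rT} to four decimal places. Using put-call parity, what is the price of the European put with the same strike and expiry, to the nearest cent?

exp(−rT) = exp(−0.034·1.25) = 0.9584
Put-call parity: C − P = S − K·e^(−rT) = 280 − 220·0.9584 = 280 − 210.8480 = 69.1520
P = C − (C − P) = 77.77 − (69.1520) = 8.6180

$8.62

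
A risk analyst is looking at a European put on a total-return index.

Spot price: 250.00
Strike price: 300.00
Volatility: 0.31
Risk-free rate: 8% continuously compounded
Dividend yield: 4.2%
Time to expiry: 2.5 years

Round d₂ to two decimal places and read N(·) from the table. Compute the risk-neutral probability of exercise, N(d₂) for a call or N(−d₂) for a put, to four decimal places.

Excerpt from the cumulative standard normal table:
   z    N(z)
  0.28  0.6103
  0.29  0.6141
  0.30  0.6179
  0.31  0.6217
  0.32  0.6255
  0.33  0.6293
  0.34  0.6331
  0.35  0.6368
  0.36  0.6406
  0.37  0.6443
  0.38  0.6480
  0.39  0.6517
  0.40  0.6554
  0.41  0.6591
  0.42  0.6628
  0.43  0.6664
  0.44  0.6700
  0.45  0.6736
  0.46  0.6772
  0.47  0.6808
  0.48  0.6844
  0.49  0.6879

σ√T = 0.31 × 1.5811 = 0.4902
d₁ = [ln(250/300) + (0.08 − 0.042 + 0.31²/2)·2.5] / 0.4902 = [-0.1823 + 0.2151] / 0.4902 = 0.0669 which rounds to 0.07
d₂ = d₁ − σ√T = 0.0669 − 0.4902 = -0.4232 which rounds to -0.42
Risk-neutral Pr[S_T < K] = N(−d₂) = N(0.42) = 0.6628

0.6628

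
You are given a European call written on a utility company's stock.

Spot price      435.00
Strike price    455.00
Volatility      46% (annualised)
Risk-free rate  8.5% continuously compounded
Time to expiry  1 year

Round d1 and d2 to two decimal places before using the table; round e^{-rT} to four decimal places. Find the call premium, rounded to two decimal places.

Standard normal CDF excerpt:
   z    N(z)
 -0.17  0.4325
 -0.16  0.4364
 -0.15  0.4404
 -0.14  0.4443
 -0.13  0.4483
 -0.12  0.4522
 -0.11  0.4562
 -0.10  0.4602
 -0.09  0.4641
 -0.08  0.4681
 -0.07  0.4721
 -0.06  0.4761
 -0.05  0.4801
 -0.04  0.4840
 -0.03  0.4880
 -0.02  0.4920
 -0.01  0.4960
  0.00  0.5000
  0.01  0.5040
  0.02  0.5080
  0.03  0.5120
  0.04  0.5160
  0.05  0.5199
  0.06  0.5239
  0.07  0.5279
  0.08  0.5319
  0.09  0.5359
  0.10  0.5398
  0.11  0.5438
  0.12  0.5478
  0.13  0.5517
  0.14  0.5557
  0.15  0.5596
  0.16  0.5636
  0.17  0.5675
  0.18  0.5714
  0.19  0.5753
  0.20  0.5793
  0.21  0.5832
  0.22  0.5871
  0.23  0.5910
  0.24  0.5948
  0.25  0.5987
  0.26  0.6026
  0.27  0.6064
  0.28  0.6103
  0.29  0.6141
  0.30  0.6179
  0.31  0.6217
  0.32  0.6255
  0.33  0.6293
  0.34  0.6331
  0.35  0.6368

86.41

σ√T = 0.46·√1 = 0.4600
d₁ = [ln(435/455) + (0.085 + 0.46²/2)·1] / 0.4600 = [-0.0450 + 0.1908] / 0.4600 = 0.3171 ⇒ 0.32
d₂ = d₁ − σ√T = 0.3171 − 0.4600 = -0.1429 ⇒ -0.14
exp(−rT) = exp(−0.085·1) = 0.9185
N(d₁) = N(0.32) = 0.6255;  N(d₂) = N(-0.14) = 0.4443
C = 435·0.6255 − 455·0.9185·0.4443 = 272.0925 − 185.6807 = 86.4118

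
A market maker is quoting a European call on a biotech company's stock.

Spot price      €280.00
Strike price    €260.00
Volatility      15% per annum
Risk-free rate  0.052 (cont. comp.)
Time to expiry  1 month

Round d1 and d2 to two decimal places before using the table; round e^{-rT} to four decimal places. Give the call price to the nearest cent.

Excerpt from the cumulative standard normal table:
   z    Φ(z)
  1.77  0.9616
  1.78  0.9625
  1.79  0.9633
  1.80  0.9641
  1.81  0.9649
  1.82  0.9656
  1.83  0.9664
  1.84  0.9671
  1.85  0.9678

σ√T = 0.15 × 0.2887 = 0.0433
d₁ = [ln(280/260) + (0.052 + ½·0.15²)·0.08333] / (σ√T) = (0.0741 + 0.0053) / 0.0433 = 1.8332 ⇒ 1.83
d₂ = 1.8332 − 0.0433 = 1.7899 ⇒ 1.79
exp(−rT) = exp(−0.052·0.08333) = 0.9957
N(d₁) = N(1.83) = 0.9664;  N(d₂) = N(1.79) = 0.9633
C = 280·0.9664 − 260·0.9957·0.9633 = 270.5920 − 249.3810 = 21.2110

€21.21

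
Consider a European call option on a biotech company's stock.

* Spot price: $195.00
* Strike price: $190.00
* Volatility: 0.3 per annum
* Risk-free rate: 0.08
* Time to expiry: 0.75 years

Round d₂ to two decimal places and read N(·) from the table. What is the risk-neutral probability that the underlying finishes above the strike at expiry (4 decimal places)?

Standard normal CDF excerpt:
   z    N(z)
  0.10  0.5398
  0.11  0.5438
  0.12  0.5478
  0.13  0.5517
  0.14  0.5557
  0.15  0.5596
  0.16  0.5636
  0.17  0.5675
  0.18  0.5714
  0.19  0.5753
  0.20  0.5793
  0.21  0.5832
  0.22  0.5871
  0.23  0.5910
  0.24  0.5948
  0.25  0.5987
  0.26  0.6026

0.5793

σ√T = 0.3 × 0.8660 = 0.2598
ln(S/K) + (r + σ²/2)T = ln(195/190) + (0.08 + 0.3²/2)·0.75 = 0.0260 + 0.0938 = 0.1197
d₁ = 0.1197 / 0.2598 = 0.4608 → 0.46
d₂ = d₁ − σ√T = 0.4608 − 0.2598 = 0.2010 → 0.20
Risk-neutral Pr[S_T > K] = N(d₂) = N(0.20) = 0.5793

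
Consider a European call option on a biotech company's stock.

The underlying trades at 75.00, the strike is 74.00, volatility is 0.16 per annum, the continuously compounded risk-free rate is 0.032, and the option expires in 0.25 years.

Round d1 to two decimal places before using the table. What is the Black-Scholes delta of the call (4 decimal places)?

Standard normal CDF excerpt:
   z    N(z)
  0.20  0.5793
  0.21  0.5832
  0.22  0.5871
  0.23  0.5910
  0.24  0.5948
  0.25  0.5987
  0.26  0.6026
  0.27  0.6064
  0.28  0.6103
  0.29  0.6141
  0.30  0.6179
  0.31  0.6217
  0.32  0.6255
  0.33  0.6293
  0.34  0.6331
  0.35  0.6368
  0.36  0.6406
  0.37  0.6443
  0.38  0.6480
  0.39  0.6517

σ√T = 0.16 × 0.5000 = 0.0800
d₁ = [ln(75/74) + (0.032 + 0.16²/2)·0.25] / 0.0800 = [0.0134 + 0.0112] / 0.0800 = 0.3078 which rounds to 0.31
N(d₁) = N(0.31) = 0.6217
Δ_call = N(d₁) = 0.6217

0.6217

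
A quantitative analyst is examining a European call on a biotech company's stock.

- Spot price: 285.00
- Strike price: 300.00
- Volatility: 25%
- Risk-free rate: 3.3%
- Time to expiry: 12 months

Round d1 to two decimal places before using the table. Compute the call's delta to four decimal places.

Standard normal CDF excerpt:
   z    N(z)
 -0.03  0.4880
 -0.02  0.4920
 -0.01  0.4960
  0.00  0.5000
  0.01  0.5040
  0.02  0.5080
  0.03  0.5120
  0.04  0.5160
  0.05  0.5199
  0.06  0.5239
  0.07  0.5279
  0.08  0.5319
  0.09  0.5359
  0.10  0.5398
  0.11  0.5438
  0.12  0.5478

σ√T = 0.25 × 1.0000 = 0.2500
d₁ = [ln(285/300) + (0.033 + 0.25²/2)·1] / 0.2500 = [-0.0513 + 0.0643] / 0.2500 = 0.0518 → 0.05
N(d₁) = N(0.05) = 0.5199
Δ_call = N(d₁) = 0.5199

0.5199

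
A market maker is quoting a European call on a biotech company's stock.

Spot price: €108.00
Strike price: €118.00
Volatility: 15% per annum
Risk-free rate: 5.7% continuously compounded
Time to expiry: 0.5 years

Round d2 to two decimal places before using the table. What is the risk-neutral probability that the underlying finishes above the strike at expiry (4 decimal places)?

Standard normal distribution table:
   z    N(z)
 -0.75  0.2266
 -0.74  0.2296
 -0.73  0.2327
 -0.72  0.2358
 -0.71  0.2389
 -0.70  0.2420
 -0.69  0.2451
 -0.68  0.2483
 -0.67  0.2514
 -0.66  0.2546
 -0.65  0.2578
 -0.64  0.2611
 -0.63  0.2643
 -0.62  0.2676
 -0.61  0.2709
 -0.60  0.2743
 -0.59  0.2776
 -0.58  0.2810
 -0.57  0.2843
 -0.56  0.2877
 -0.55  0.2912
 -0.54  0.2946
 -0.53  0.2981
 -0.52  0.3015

0.2676

σ√T = 0.15·√0.5 = 0.1061
ln(S/K) + (r + σ²/2)T = ln(108/118) + (0.057 + 0.15²/2)·0.5 = -0.0886 + 0.0341 = -0.0544
d₁ = -0.0544 / 0.1061 = -0.5132 → -0.51
d₂ = d₁ − σ√T = -0.5132 − 0.1061 = -0.6192 → -0.62
Risk-neutral Pr[S_T > K] = N(d₂) = N(-0.62) = 0.2676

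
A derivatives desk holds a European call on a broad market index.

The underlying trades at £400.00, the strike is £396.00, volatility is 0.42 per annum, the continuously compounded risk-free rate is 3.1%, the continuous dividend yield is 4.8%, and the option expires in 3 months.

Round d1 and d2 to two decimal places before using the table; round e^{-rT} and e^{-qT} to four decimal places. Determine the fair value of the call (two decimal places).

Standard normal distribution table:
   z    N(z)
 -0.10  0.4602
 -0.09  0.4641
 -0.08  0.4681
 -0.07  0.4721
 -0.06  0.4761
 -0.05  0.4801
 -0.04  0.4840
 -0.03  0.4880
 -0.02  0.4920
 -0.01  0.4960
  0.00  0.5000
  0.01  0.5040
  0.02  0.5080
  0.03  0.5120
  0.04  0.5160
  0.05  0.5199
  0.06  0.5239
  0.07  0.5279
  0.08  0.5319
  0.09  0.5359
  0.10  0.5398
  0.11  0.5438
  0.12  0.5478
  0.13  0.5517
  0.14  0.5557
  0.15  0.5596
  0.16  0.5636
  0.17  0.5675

σ√T = 0.42 × 0.5000 = 0.2100
d₁ = [ln(400/396) + (0.031 − 0.048 + 0.42²/2)·0.25] / 0.2100 = [0.0101 + 0.0178] / 0.2100 = 0.1326 which rounds to 0.13
d₂ = d₁ − σ√T = 0.1326 − 0.2100 = -0.0774 which rounds to -0.08
exp(−qT) = exp(−0.048·0.25) = 0.9881;  exp(−rT) = exp(−0.031·0.25) = 0.9923
C = 400·0.9881·N(0.13) − 396·0.9923·N(-0.08) = 400·0.9881·0.5517 − 396·0.9923·0.4681 = 218.0539 − 183.9403 = 34.1136

£34.11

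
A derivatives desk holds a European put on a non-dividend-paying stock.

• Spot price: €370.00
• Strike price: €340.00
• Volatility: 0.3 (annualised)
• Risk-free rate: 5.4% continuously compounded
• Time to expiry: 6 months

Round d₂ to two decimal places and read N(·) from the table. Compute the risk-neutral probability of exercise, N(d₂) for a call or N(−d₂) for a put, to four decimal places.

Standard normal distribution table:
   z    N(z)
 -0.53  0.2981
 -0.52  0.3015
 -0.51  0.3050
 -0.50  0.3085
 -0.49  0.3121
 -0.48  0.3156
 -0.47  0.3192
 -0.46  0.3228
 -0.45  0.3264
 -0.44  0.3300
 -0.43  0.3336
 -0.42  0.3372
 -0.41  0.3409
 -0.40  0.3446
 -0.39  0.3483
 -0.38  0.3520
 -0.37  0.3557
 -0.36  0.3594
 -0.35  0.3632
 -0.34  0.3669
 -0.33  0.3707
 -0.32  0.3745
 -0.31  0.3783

0.3372

σ√T = 0.3 × 0.7071 = 0.2121
ln(S/K) + (r + σ²/2)T = ln(370/340) + (0.054 + 0.3²/2)·0.5 = 0.0846 + 0.0495 = 0.1341
d₁ = 0.1341 / 0.2121 = 0.6320 ≈ 0.63
d₂ = d₁ − σ√T = 0.6320 − 0.2121 = 0.4198 ≈ 0.42
Risk-neutral Pr[S_T < K] = N(−d₂) = N(-0.42) = 0.3372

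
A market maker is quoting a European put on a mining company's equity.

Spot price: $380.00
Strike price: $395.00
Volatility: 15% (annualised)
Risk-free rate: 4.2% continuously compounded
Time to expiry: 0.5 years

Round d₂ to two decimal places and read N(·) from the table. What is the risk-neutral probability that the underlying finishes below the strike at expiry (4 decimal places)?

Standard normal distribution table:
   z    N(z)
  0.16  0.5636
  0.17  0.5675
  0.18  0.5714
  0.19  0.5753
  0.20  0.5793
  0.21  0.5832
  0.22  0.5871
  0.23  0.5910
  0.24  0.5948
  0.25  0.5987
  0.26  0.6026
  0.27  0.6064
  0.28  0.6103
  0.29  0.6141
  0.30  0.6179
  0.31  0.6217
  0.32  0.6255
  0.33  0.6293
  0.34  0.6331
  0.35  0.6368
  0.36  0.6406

0.5871

σ√T = 0.15 × 0.7071 = 0.1061
ln(S/K) + (r + σ²/2)T = ln(380/395) + (0.042 + 0.15²/2)·0.5 = -0.0387 + 0.0266 = -0.0121
d₁ = -0.0121 / 0.1061 = -0.1140 → -0.11
d₂ = d₁ − σ√T = -0.1140 − 0.1061 = -0.2200 → -0.22
Risk-neutral Pr[S_T < K] = N(−d₂) = N(0.22) = 0.5871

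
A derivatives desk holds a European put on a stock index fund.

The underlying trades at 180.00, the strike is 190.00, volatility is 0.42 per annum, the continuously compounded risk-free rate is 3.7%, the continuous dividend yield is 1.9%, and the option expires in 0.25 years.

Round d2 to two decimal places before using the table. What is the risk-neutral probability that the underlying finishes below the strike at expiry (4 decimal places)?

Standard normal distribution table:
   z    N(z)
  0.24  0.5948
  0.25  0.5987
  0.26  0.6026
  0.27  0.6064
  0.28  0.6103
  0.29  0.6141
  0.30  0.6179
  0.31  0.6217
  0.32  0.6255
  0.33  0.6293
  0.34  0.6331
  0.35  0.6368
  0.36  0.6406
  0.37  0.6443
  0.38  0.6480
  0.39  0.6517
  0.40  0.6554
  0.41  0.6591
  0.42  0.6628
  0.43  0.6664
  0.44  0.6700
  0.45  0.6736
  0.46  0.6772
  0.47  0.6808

σ√T = 0.42·√0.25 = 0.2100
ln(S/K) + (r − q + σ²/2)T = ln(180/190) + (0.037 − 0.019 + 0.42²/2)·0.25 = -0.0541 + 0.0265 = -0.0275
d₁ = -0.0275 / 0.2100 = -0.1310 ≈ -0.13
d₂ = d₁ − σ√T = -0.1310 − 0.2100 = -0.3410 ≈ -0.34
Risk-neutral Pr[S_T < K] = N(−d₂) = N(0.34) = 0.6331

0.6331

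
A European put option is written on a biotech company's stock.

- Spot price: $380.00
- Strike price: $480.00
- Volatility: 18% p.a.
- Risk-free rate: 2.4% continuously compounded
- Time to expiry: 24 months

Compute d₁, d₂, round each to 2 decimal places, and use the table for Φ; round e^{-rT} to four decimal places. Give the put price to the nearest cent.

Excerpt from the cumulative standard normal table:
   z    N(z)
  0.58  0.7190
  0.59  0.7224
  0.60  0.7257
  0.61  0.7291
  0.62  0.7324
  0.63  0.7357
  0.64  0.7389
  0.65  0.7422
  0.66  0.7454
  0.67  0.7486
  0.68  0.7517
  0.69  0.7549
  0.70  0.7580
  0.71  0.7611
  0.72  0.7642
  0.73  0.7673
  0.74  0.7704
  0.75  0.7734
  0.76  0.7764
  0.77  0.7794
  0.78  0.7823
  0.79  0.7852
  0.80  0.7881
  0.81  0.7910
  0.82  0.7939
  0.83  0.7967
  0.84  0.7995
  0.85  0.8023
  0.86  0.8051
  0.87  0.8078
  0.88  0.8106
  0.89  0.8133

σ√T = 0.18·√2 = 0.2546
ln(S/K) + (r + σ²/2)T = ln(380/480) + (0.024 + 0.18²/2)·2 = -0.2336 + 0.0804 = -0.1532
d₁ = -0.1532 / 0.2546 = -0.6019 ⇒ -0.60
d₂ = d₁ − σ√T = -0.6019 − 0.2546 = -0.8564 ⇒ -0.86
exp(−rT) = exp(−0.024·2) = 0.9531
N(−d₂) = N(0.86) = 0.8051;  N(−d₁) = N(0.60) = 0.7257
P = 480·0.9531·0.8051 − 380·0.7257 = 368.3236 − 275.7660 = 92.5576

$92.56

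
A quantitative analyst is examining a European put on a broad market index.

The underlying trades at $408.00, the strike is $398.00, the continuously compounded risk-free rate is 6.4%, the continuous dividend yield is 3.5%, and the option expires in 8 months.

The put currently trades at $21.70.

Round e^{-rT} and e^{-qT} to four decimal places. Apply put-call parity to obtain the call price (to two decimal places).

$38.91

e^(−qT) = e^(−0.035·0.6667) = 0.9769;  e^(−rT) = e^(−0.064·0.6667) = 0.9582
Put-call parity: C − P = S·e^(−qT) − K·e^(−rT) = 408·0.9769 − 398·0.9582 = 398.5752 − 381.3636 = 17.2116
C = P + (C − P) = 21.70 + (17.2116) = 38.9116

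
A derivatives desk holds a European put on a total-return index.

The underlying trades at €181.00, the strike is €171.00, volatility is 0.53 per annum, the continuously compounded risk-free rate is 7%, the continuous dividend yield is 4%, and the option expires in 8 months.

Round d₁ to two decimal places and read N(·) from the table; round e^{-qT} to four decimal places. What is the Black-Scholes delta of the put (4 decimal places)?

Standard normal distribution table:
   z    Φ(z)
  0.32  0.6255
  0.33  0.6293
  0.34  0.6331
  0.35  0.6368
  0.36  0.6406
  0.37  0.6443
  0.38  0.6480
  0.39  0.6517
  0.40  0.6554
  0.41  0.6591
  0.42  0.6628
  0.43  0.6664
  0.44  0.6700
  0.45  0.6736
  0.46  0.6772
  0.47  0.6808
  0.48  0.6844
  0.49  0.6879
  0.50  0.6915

-0.3391

σ√T = 0.53 × 0.8165 = 0.4327
d₁ = [ln(181/171) + (0.07 − 0.04 + 0.53²/2)·0.6667] / 0.4327 = [0.0568 + 0.1136] / 0.4327 = 0.3939 → 0.39
N(d₁) = N(0.39) = 0.6517
Δ_put = exp(−qT)·(N(d₁) − 1) = 0.9737·(0.6517 − 1) = -0.3391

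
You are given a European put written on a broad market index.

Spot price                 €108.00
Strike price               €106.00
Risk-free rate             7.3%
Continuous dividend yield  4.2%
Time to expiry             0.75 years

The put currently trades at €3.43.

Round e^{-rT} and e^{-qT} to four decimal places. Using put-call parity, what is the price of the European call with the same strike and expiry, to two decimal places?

e^(−qT) = e^(−0.042·0.75) = 0.9690;  e^(−rT) = e^(−0.073·0.75) = 0.9467
Put-call parity: C − P = S·e^(−qT) − K·e^(−rT) = 108·0.9690 − 106·0.9467 = 104.6520 − 100.3502 = 4.3018
C = P + (C − P) = 3.43 + (4.3018) = 7.7318

€7.73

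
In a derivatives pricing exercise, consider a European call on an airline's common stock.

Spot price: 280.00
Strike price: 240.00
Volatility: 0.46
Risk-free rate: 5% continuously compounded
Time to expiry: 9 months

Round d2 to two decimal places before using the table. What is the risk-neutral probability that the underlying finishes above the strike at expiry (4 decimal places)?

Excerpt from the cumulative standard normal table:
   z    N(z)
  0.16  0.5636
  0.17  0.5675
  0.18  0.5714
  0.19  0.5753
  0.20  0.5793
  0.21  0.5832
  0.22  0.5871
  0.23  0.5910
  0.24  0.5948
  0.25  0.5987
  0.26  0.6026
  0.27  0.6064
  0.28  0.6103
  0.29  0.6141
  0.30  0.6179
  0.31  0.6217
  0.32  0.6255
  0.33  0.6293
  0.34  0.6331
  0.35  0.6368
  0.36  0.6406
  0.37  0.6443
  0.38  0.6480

0.6103

σ√T = 0.46·√0.75 = 0.3984
d₁ = [ln(280/240) + (0.05 + 0.46²/2)·0.75] / 0.3984 = [0.1542 + 0.1168] / 0.3984 = 0.6803 ≈ 0.68
d₂ = d₁ − σ√T = 0.6803 − 0.3984 = 0.2819 ≈ 0.28
Risk-neutral Pr[S_T > K] = N(d₂) = N(0.28) = 0.6103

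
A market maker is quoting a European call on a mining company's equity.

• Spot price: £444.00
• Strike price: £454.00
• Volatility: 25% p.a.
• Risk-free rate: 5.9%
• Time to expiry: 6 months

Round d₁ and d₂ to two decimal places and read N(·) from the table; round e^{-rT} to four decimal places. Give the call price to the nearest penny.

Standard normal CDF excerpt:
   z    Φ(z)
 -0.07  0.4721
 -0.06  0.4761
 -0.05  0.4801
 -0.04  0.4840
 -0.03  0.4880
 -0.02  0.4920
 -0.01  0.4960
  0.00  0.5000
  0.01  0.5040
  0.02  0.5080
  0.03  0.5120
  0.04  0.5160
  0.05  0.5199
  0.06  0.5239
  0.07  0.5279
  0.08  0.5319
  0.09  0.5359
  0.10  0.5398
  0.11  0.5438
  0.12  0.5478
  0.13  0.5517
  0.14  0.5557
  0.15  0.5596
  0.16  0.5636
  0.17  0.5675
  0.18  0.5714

£33.33

σ√T = 0.25 × 0.7071 = 0.1768
d₁ = [ln(444/454) + (0.059 + 0.25²/2)·0.5] / 0.1768 = [-0.0223 + 0.0451] / 0.1768 = 0.1293 → 0.13
d₂ = d₁ − σ√T = 0.1293 − 0.1768 = -0.0475 → -0.05
exp(−rT) = exp(−0.059·0.5) = 0.9709
N(d₁) = N(0.13) = 0.5517;  N(d₂) = N(-0.05) = 0.4801
C = 444·0.5517 − 454·0.9709·0.4801 = 244.9548 − 211.6226 = 33.3322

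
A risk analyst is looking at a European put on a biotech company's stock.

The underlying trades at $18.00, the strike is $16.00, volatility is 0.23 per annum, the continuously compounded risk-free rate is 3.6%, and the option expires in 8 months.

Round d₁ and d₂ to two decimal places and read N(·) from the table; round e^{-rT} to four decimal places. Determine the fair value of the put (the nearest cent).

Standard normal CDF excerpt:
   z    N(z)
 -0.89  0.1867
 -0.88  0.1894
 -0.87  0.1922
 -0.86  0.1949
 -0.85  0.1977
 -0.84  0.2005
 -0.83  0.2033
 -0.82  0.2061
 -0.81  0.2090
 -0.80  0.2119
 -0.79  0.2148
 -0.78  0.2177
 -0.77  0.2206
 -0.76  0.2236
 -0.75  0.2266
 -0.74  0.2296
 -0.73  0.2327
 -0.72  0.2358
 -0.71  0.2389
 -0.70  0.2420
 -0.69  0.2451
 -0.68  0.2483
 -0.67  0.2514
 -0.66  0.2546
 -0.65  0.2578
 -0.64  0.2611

$0.42

σ√T = 0.23 × 0.8165 = 0.1878
d₁ = [ln(18/16) + (0.036 + ½·0.23²)·0.6667] / (σ√T) = (0.1178 + 0.0416) / 0.1878 = 0.8489 ⇒ 0.85
d₂ = 0.8489 − 0.1878 = 0.6611 ⇒ 0.66
e^(−rT) = e^(−0.036·0.6667) = 0.9763
N(−d₂) = N(-0.66) = 0.2546;  N(−d₁) = N(-0.85) = 0.1977
P = 16·0.9763·0.2546 − 18·0.1977 = 3.9771 − 3.5586 = 0.4185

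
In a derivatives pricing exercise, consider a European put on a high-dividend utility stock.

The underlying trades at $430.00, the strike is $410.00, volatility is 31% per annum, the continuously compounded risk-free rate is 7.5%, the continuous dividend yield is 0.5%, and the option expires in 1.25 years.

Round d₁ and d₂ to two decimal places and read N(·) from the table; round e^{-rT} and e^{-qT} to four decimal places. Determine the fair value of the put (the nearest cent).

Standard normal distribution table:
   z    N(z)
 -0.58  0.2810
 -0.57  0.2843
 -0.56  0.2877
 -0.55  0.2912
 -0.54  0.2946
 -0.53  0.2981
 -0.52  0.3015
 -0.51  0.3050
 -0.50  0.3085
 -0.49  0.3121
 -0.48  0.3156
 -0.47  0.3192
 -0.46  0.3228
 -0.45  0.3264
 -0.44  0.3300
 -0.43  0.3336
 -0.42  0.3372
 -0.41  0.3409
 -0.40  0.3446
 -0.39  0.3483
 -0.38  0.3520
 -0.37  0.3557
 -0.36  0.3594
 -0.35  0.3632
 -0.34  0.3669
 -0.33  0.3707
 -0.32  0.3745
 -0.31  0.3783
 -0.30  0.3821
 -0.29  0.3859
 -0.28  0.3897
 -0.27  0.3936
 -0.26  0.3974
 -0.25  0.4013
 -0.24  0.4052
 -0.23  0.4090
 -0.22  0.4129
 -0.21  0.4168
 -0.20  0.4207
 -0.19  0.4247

T = 1.25;  σ√T = 0.3466
ln(S/K) + (r − q + σ²/2)T = ln(430/410) + (0.075 − 0.005 + 0.31²/2)·1.25 = 0.0476 + 0.1476 = 0.1952
d₁ = 0.1952 / 0.3466 = 0.5632 → 0.56
d₂ = d₁ − σ√T = 0.5632 − 0.3466 = 0.2166 → 0.22
e^(−qT) = e^(−0.005·1.25) = 0.9938;  e^(−rT) = e^(−0.075·1.25) = 0.9105
N(−d₂) = N(-0.22) = 0.4129;  N(−d₁) = N(-0.56) = 0.2877
P = 410·0.9105·0.4129 − 430·0.9938·0.2877 = 154.1376 − 122.9440 = 31.1936

$31.19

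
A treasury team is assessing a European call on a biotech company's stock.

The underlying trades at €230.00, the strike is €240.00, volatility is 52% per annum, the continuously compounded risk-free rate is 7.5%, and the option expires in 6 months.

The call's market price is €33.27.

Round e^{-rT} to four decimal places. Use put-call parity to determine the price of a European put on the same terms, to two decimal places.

€34.44

exp(−rT) = exp(−0.075·0.5) = 0.9632
Put-call parity: C − P = S − K·e^(−rT) = 230 − 240·0.9632 = 230 − 231.1680 = -1.1680
P = C − (C − P) = 33.27 − (-1.1680) = 34.4380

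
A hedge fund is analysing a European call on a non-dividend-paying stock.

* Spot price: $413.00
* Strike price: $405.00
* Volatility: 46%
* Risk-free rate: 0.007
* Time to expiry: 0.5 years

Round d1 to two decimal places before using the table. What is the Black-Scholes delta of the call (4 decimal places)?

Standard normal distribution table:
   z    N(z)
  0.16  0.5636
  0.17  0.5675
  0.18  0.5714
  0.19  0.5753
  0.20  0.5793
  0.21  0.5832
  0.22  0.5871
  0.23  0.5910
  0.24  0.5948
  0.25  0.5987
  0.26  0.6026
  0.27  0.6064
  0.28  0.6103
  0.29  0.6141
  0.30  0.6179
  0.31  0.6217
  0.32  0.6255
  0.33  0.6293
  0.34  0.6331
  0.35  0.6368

σ√T = 0.46·√0.5 = 0.3253
ln(S/K) + (r + σ²/2)T = ln(413/405) + (0.007 + 0.46²/2)·0.5 = 0.0196 + 0.0564 = 0.0760
d₁ = 0.0760 / 0.3253 = 0.2335 ⇒ 0.23
N(d₁) = N(0.23) = 0.5910
Δ_call = N(d₁) = 0.5910

0.5910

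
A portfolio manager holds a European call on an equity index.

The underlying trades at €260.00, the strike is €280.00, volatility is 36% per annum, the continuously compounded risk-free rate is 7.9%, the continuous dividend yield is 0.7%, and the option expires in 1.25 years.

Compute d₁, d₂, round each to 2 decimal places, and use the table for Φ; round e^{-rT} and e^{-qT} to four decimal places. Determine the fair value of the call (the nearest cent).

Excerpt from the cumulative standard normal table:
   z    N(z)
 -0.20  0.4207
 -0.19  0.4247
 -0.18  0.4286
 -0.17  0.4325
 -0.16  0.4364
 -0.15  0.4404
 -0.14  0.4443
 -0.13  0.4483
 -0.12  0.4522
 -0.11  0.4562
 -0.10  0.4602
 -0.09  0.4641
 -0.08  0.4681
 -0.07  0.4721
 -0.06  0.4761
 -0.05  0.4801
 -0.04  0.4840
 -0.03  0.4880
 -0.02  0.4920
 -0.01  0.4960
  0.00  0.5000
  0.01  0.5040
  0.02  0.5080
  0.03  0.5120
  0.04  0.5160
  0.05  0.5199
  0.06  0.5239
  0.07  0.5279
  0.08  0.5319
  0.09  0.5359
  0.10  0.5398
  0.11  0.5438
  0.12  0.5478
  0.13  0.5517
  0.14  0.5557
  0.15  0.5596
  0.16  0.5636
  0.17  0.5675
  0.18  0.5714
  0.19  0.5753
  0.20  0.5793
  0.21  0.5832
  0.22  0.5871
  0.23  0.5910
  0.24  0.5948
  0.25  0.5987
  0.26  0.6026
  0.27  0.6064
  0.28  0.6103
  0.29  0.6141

T = 1.25;  σ√T = 0.4025
d₁ = [ln(260/280) + (0.079 − 0.007 + 0.36²/2)·1.25] / 0.4025 = [-0.0741 + 0.1710] / 0.4025 = 0.2407 ≈ 0.24
d₂ = d₁ − σ√T = 0.2407 − 0.4025 = -0.1618 ≈ -0.16
exp(−qT) = exp(−0.007·1.25) = 0.9913;  exp(−rT) = exp(−0.079·1.25) = 0.9060
N(d₁) = N(0.24) = 0.5948;  N(d₂) = N(-0.16) = 0.4364
C = 260·0.9913·0.5948 − 280·0.9060·0.4364 = 153.3026 − 110.7060 = 42.5966

€42.60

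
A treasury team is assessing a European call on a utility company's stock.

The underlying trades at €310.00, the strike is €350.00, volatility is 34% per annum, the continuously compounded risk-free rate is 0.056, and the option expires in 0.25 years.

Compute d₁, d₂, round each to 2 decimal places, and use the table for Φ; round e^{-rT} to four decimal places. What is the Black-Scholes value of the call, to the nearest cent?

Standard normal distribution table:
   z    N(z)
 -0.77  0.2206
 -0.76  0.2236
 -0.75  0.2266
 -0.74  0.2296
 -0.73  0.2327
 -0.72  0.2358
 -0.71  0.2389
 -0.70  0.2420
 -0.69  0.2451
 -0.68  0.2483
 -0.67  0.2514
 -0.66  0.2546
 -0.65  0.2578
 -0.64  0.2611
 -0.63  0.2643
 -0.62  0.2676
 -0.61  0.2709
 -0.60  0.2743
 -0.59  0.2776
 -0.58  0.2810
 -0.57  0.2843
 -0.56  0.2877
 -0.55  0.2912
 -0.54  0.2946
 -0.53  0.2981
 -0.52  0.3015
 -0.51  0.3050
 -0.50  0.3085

€8.89

σ√T = 0.34·√0.25 = 0.1700
d₁ = [ln(310/350) + (0.056 + ½·0.34²)·0.25] / (σ√T) = (-0.1214 + 0.0285) / 0.1700 = -0.5465 which rounds to -0.55
d₂ = -0.5465 − 0.1700 = -0.7165 which rounds to -0.72
exp(−rT) = exp(−0.056·0.25) = 0.9861
N(d₁) = N(-0.55) = 0.2912;  N(d₂) = N(-0.72) = 0.2358
C = 310·0.2912 − 350·0.9861·0.2358 = 90.2720 − 81.3828 = 8.8892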